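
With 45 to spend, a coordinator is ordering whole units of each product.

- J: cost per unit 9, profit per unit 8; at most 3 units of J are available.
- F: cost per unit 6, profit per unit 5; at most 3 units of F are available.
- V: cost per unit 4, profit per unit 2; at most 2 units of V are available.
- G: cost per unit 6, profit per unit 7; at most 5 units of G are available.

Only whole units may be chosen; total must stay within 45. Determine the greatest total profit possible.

This is a bounded integer knapsack.
G has the best ratio (7/6); taking only G gives at most 5×7 = 35 (stopped by the supply cap of 5).
Mixing does better — 1×J, 1×F, and 5×G: cost 45 ≤ 45, profit 1·8 + 1·5 + 5·7 = 48.

48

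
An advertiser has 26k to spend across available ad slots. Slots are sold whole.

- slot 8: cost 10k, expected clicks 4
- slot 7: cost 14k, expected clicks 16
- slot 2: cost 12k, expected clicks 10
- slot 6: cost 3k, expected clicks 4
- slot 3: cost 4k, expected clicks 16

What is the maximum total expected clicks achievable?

slot 7 + slot 6 + slot 3: cost 14 + 3 + 4 = 21 ≤ 26, expected clicks 16 + 4 + 16 = 36.
slot 7 + slot 3: cost 14 + 4 = 18 ≤ 26, expected clicks 16 + 16 = 32.
slot 2 + slot 6 + slot 3: cost 12 + 3 + 4 = 19 ≤ 26, expected clicks 10 + 4 + 16 = 30.
Best is slot 7, slot 6, and slot 3 with total expected clicks 36.

36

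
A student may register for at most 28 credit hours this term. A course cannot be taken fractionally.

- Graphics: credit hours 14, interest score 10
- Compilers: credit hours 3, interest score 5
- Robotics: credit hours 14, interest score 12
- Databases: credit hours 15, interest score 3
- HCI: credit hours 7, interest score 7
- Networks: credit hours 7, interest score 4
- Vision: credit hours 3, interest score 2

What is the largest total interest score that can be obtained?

Compilers + Robotics + HCI + Vision: credit hours 3 + 14 + 7 + 3 = 27 ≤ 28, interest score 5 + 12 + 7 + 2 = 26.
Compilers + Robotics + HCI: credit hours 3 + 14 + 7 = 24 ≤ 28, interest score 5 + 12 + 7 = 24.
Best is Compilers, Robotics, HCI, and Vision with total interest score 26.

26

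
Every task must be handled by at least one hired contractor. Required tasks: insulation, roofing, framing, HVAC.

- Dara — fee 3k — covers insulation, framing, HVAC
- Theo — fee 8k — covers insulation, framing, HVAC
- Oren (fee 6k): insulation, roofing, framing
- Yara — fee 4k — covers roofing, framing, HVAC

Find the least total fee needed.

7

This is a weighted set-cover instance.
Choose Dara and Yara: together they cover insulation, roofing, framing, HVAC — every task.
Total fee: 3 + 4 = 7.
No cover costs less than 7.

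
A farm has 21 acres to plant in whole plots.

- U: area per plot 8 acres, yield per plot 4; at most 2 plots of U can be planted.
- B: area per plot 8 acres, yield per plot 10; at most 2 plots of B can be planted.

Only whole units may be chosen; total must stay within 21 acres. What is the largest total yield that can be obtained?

20

Take 2×B: area 16 ≤ 21, yield 2·10 = 20.
B has the best ratio (10/8) and is taken to its limit of 2; remaining capacity is filled optimally with the others.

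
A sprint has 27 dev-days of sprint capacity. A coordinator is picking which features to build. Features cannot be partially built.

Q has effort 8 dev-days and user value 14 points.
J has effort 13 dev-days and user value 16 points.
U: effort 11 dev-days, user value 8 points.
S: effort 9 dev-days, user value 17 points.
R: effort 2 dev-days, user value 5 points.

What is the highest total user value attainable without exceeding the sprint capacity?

38

Allowing fractional choices, the relaxed optimum would be about 45.8, but features are indivisible.
Q + J + R: effort 8 + 13 + 2 = 23 ≤ 27, user value 14 + 16 + 5 = 35.
Q + S + R: effort 8 + 9 + 2 = 19 ≤ 27, user value 14 + 17 + 5 = 36.
J + S + R: effort 13 + 9 + 2 = 24 ≤ 27, user value 16 + 17 + 5 = 38.
Best is J, S, and R with total user value 38.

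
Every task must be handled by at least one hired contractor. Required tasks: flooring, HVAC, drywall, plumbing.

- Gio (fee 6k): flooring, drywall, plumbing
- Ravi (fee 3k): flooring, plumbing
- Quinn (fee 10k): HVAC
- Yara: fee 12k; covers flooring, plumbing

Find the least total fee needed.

16

Choose Gio and Quinn: together they cover flooring, HVAC, drywall, plumbing — every task.
Total fee: 6 + 10 = 16.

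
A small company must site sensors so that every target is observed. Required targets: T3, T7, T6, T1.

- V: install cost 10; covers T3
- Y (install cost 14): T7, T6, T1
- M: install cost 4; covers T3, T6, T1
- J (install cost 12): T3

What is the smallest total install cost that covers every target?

18

This is an integer covering problem.
Choose Y and M: together they cover T3, T7, T6, T1 — every target.
Total install cost: 14 + 4 = 18.
No cover costs less than 18.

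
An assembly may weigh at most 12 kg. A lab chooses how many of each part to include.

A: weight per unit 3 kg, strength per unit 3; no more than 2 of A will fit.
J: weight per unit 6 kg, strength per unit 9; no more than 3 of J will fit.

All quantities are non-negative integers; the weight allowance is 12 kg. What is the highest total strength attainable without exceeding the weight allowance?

This is a bounded integer knapsack.
J has the best ratio (9/6); taking only J gives at most 2×9 = 18 (stopped by the weight limit).
Optimal: 2×J: weight 12 ≤ 12, strength 2·9 = 18.

18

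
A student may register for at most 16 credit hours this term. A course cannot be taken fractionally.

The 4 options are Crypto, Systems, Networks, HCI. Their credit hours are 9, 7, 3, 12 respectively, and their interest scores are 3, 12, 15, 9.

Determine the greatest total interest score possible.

27

This is an integer program with binary decision variables.
Crypto + Networks: credit hours 9 + 3 = 12 ≤ 16, interest score 3 + 15 = 18.
Networks + HCI: credit hours 3 + 12 = 15 ≤ 16, interest score 15 + 9 = 24.
Systems + Networks: credit hours 7 + 3 = 10 ≤ 16, interest score 12 + 15 = 27.
Best is Systems and Networks with total interest score 27.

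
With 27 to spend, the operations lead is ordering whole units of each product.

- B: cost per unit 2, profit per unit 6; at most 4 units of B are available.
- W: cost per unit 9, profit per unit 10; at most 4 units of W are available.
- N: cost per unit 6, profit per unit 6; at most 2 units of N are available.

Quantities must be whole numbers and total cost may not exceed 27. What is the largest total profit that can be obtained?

44

B has the best ratio (6/2); taking only B gives at most 4×6 = 24 (stopped by the supply cap of 4).
Mixing does better — 4×B and 2×W: cost 26 ≤ 27, profit 4·6 + 2·10 = 44.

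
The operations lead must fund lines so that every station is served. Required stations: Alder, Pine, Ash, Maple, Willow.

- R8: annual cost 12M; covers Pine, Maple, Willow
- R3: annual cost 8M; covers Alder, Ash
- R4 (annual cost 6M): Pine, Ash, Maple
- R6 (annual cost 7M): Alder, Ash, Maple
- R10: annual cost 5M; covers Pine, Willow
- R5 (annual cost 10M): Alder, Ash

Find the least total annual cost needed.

12

This is a weighted set-cover instance.
The greedy cost-per-new-station heuristic would pick R4, R10, and R6 for 18, but a cheaper cover exists.
Choose R6 and R10: together they cover Alder, Pine, Ash, Maple, Willow — every station.
Total annual cost: 7 + 5 = 12.
No cover costs less than 12.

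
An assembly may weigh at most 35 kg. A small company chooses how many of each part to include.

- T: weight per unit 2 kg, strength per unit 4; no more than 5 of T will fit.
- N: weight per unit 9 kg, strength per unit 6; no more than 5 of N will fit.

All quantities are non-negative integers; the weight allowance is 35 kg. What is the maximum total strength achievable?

34

T has the best ratio (4/2); taking only T gives at most 5×4 = 20 (stopped by the supply cap of 5).
Mixing does better — 4×T and 3×N: weight 35 ≤ 35, strength 4·4 + 3·6 = 34.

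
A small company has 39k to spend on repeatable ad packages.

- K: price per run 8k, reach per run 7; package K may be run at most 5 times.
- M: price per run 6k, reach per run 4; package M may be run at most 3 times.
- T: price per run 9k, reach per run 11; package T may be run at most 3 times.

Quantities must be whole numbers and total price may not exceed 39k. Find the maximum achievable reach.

T has the best ratio (11/9); taking only T gives at most 3×11 = 33 (stopped by the supply cap of 3).
Mixing does better — 2×M and 3×T: price 39 ≤ 39, reach 2·4 + 3·11 = 41.

41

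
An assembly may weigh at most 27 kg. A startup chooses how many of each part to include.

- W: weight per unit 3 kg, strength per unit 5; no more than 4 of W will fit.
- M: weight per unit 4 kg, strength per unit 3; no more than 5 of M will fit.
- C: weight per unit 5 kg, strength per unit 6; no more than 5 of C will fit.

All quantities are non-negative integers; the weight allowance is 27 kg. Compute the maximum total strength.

38

This is a bounded integer knapsack.
Take 4×W and 3×C: weight 27 ≤ 27, strength 4·5 + 3·6 = 38.
W has the best ratio (5/3) and is taken to its limit of 4; remaining capacity is filled optimally with the others.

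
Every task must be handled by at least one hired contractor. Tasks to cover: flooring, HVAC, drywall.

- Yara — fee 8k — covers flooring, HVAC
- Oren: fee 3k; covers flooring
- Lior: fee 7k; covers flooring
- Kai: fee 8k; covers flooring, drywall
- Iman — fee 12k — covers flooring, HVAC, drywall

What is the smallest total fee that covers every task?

12

The greedy cost-per-new-task heuristic would pick Oren and Iman for 15, but a cheaper cover exists.
Iman alone covers flooring, HVAC, drywall — every task.
Total fee: 12.
No cover costs less than 12.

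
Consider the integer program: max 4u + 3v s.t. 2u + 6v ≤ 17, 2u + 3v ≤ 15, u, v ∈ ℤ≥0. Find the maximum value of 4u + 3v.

(u,v)=(7,0): 2·7+6·0=14≤17, 2·7+3·0=14≤15, objective 28.
(u,v)=(6,0): 2·6+6·0=12≤17, 2·6+3·0=12≤15, objective 24.
Maximum is 28 at (u,v)=(7,0).

28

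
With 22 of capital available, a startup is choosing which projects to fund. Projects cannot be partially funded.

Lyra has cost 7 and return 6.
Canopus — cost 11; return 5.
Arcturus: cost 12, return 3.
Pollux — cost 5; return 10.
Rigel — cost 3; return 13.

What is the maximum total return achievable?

29

Arcturus + Pollux + Rigel: cost 12 + 5 + 3 = 20 ≤ 22, return 3 + 10 + 13 = 26.
Canopus + Pollux + Rigel: cost 11 + 5 + 3 = 19 ≤ 22, return 5 + 10 + 13 = 28.
Lyra + Pollux + Rigel: cost 7 + 5 + 3 = 15 ≤ 22, return 6 + 10 + 13 = 29.
Best is Lyra, Pollux, and Rigel with total return 29.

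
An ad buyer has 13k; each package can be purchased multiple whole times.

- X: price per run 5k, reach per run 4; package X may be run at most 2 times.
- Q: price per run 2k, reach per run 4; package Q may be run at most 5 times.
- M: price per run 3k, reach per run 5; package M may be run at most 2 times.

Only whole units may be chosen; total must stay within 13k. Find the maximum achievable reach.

25

This is a bounded integer knapsack.
Q has the best ratio (4/2); taking only Q gives at most 5×4 = 20 (stopped by the supply cap of 5).
Mixing does better — 5×Q and 1×M: price 13 ≤ 13, reach 5·4 + 1·5 = 25.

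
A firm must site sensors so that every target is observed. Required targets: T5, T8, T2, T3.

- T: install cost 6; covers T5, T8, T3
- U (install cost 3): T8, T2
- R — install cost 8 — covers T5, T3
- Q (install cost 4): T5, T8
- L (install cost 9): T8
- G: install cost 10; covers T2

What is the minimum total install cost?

9

This is a weighted set-cover instance.
Choose T and U: together they cover T5, T8, T2, T3 — every target.
Total install cost: 6 + 3 = 9.
No cover costs less than 9.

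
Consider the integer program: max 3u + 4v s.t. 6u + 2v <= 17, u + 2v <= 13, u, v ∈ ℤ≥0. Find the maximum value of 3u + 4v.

The continuous relaxation peaks at (0.8, 6.1) with value 26.80; rounding to a feasible lattice point costs some objective.
(u,v)=(0,6): 6·0+2·6=12≤17, 1·0+2·6=12≤13, objective 24.
(u,v)=(1,5): 6·1+2·5=16≤17, 1·1+2·5=11≤13, objective 23.
(u,v)=(0,5): 6·0+2·5=10≤17, 1·0+2·5=10≤13, objective 20.
No feasible integer point exceeds 24.

24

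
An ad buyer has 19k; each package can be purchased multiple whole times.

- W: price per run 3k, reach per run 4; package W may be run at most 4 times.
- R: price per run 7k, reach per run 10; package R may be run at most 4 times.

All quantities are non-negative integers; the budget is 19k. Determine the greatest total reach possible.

This is a bounded integer knapsack.
Take 4×W and 1×R: price 19 ≤ 19, reach 4·4 + 1·10 = 26.
No other integer combination yields more.

26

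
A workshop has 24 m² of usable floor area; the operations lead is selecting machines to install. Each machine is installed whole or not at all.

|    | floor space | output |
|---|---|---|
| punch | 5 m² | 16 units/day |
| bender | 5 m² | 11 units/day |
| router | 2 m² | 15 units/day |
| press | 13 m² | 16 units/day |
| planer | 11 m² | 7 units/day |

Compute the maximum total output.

49

Allowing fractional choices, the relaxed optimum would be about 56.8, but machines are indivisible.
punch + bender + router + planer: floor space 5 + 5 + 2 + 11 = 23 ≤ 24, output 16 + 11 + 15 + 7 = 49.
punch + router + press: floor space 5 + 2 + 13 = 20 ≤ 24, output 16 + 15 + 16 = 47.
Best is punch, bender, router, and planer with total output 49.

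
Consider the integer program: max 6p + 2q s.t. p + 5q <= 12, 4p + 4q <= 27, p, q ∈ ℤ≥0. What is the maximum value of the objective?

(p,q)=(6,0) is feasible, giving 36.
(p,q)=(5,1) is feasible, giving 32.
No feasible integer point exceeds 36.

36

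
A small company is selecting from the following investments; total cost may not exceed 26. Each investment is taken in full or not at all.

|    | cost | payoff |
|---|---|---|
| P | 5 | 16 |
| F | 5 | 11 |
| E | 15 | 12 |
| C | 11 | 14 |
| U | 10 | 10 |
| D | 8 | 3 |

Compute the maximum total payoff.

Allowing fractional choices, the relaxed optimum would be about 46.0, but investments are indivisible.
P + F + C: cost 5 + 5 + 11 = 21 ≤ 26, payoff 16 + 11 + 14 = 41.
P + C + U: cost 5 + 11 + 10 = 26 ≤ 26, payoff 16 + 14 + 10 = 40.
P + F + E: cost 5 + 5 + 15 = 25 ≤ 26, payoff 16 + 11 + 12 = 39.
Best is P, F, and C with total payoff 41.

41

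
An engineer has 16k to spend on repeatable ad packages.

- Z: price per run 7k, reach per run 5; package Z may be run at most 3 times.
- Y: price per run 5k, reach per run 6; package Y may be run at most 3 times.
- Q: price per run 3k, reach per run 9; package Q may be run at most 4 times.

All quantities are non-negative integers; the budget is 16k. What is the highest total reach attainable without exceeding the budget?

36

This is a bounded integer knapsack.
4×Q: price 12 ≤ 16, reach 4·9 = 36.
1×Y and 3×Q: price 14 ≤ 16, reach 1·6 + 3·9 = 33.
Best is 36.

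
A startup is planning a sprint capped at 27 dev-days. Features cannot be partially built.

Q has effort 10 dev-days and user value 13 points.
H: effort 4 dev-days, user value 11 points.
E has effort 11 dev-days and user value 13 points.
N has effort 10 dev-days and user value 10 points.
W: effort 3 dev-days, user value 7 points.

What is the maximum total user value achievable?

Allowing fractional choices, the relaxed optimum would be about 42.8, but features are indivisible.
Q + H + N: effort 10 + 4 + 10 = 24 ≤ 27, user value 13 + 11 + 10 = 34.
Q + H + N + W: effort 10 + 4 + 10 + 3 = 27 ≤ 27, user value 13 + 11 + 10 + 7 = 41.
Q + H + E: effort 10 + 4 + 11 = 25 ≤ 27, user value 13 + 11 + 13 = 37.
Best is Q, H, N, and W with total user value 41.

41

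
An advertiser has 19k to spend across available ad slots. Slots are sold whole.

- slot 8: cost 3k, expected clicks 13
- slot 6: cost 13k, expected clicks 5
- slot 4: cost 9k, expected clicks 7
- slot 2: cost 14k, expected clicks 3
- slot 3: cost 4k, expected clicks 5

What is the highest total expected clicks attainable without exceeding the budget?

This is an integer program with binary decision variables.
Allowing fractional choices, the relaxed optimum would be about 26.2, but ad slots are indivisible.
slot 8 + slot 4: cost 3 + 9 = 12 ≤ 19, expected clicks 13 + 7 = 20.
slot 8 + slot 4 + slot 3: cost 3 + 9 + 4 = 16 ≤ 19, expected clicks 13 + 7 + 5 = 25.
slot 8 + slot 3: cost 3 + 4 = 7 ≤ 19, expected clicks 13 + 5 = 18.
Best is slot 8, slot 4, and slot 3 with total expected clicks 25.

25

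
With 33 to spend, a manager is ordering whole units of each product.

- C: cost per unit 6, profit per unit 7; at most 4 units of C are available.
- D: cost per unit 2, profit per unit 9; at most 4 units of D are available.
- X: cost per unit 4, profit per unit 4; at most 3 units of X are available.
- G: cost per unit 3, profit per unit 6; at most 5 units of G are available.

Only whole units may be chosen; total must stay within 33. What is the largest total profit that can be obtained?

77

D has the best ratio (9/2); taking only D gives at most 4×9 = 36 (stopped by the supply cap of 4).
Mixing does better — 1×C, 4×D, 1×X, and 5×G: cost 33 ≤ 33, profit 1·7 + 4·9 + 1·4 + 5·6 = 77.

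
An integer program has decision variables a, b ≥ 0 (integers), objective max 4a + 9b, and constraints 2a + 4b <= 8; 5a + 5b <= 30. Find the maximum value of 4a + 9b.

18

(a,b)=(0,2): 2·0+4·2=8≤8, 5·0+5·2=10≤30, objective 18.
(a,b)=(1,1): 2·1+4·1=6≤8, 5·1+5·1=10≤30, objective 13.
No feasible integer point exceeds 18.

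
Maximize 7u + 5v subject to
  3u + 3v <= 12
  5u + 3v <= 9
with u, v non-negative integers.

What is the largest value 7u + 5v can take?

15

(u,v)=(0,3): 3·0+3·3=9≤12, 5·0+3·3=9≤9, objective 15.
(u,v)=(0,2): 3·0+3·2=6≤12, 5·0+3·2=6≤9, objective 10.
The best lattice point is (0,3), giving 15.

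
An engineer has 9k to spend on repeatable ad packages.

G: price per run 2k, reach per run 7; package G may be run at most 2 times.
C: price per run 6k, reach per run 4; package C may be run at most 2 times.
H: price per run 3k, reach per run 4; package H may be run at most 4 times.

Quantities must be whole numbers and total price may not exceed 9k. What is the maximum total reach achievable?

Take 2×G and 1×H: price 7 ≤ 9, reach 2·7 + 1·4 = 18.
G has the best ratio (7/2) and is taken to its limit of 2; remaining capacity is filled optimally with the others.

18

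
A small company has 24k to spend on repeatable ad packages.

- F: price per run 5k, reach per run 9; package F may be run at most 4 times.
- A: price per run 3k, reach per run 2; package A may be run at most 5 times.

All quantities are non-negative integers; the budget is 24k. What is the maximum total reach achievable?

38

4×F and 1×A: price 23 ≤ 24, reach 4·9 + 1·2 = 38.
4×F: price 20 ≤ 24, reach 4·9 = 36.
Best is 38.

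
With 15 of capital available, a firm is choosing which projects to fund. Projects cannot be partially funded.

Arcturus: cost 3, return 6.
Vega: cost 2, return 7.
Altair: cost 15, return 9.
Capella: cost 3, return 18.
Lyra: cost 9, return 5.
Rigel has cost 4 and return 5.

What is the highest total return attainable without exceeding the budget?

36

Treat it as a binary knapsack problem.
Allowing fractional choices, the relaxed optimum would be about 37.8, but projects are indivisible.
Vega + Capella + Rigel: cost 2 + 3 + 4 = 9 ≤ 15, return 7 + 18 + 5 = 30.
Arcturus + Vega + Capella: cost 3 + 2 + 3 = 8 ≤ 15, return 6 + 7 + 18 = 31.
Arcturus + Vega + Capella + Rigel: cost 3 + 2 + 3 + 4 = 12 ≤ 15, return 6 + 7 + 18 + 5 = 36.
Best is Arcturus, Vega, Capella, and Rigel with total return 36.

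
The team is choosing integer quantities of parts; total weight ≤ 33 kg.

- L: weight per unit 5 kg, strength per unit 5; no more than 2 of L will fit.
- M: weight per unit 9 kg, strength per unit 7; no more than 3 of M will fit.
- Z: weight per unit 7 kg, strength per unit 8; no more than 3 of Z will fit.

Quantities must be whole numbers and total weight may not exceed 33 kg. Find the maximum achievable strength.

34

Z has the best ratio (8/7); taking only Z gives at most 3×8 = 24 (stopped by the supply cap of 3).
Mixing does better — 2×L and 3×Z: weight 31 ≤ 33, strength 2·5 + 3·8 = 34.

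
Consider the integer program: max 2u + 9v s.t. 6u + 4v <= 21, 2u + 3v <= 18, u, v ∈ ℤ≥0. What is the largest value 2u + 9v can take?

45

(u,v)=(0,5): 6·0+4·5=20≤21, 2·0+3·5=15≤18, objective 45.
(u,v)=(0,4): 6·0+4·4=16≤21, 2·0+3·4=12≤18, objective 36.
The best lattice point is (0,5), giving 45.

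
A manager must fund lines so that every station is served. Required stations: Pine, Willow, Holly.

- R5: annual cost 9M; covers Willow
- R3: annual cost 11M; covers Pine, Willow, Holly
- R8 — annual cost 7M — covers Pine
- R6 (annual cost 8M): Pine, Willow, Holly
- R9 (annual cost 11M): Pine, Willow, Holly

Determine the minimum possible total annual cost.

8

R6 alone covers Pine, Willow, Holly — every station.
Total annual cost: 8.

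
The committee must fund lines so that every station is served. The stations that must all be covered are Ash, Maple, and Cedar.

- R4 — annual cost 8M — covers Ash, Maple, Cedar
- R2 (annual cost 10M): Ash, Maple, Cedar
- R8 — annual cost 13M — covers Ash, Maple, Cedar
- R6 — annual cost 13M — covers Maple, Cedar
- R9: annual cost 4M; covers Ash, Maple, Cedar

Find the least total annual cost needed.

This is an integer covering problem.
R9 alone covers Ash, Maple, Cedar — every station.
Total annual cost: 4.
No cover costs less than 4.

4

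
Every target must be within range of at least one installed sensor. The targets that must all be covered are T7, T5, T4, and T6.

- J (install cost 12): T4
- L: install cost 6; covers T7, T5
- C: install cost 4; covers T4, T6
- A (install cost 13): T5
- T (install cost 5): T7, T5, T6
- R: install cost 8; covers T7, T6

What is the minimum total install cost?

Choose C and T: together they cover T7, T5, T4, T6 — every target.
Total install cost: 4 + 5 = 9.
No cover costs less than 9.

9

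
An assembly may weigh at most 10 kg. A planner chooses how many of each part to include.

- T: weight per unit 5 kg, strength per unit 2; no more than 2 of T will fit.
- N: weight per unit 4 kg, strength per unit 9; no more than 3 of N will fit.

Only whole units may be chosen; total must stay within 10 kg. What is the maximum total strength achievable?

N has the best ratio (9/4); taking only N gives at most 2×9 = 18 (stopped by the weight limit).
Optimal: 2×N: weight 8 ≤ 10, strength 2·9 = 18.

18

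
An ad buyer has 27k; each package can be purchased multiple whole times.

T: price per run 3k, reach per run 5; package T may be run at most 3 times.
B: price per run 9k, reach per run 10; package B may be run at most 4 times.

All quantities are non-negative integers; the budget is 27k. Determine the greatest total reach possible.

35

This is a bounded integer knapsack.
T has the best ratio (5/3); taking only T gives at most 3×5 = 15 (stopped by the supply cap of 3).
Mixing does better — 3×T and 2×B: price 27 ≤ 27, reach 3·5 + 2·10 = 35.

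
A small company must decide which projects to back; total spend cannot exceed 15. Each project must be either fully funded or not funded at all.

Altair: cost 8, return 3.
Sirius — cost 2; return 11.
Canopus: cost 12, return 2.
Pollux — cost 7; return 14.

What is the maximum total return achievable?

This is an integer program with binary decision variables.
Allowing fractional choices, the relaxed optimum would be about 27.2, but projects are indivisible.
Altair + Pollux: cost 8 + 7 = 15 ≤ 15, return 3 + 14 = 17.
Pollux: cost 7 ≤ 15, return 14.
Sirius + Pollux: cost 2 + 7 = 9 ≤ 15, return 11 + 14 = 25.
Best is Sirius and Pollux with total return 25.

25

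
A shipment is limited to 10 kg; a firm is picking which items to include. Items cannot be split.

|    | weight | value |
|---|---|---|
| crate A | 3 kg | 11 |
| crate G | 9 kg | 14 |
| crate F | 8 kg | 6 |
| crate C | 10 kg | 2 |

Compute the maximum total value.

Allowing fractional choices, the relaxed optimum would be about 21.9, but items are indivisible.
crate F: weight 8 ≤ 10, value 6.
crate G: weight 9 ≤ 10, value 14.
crate A: weight 3 ≤ 10, value 11.
Best is crate G with total value 14.

14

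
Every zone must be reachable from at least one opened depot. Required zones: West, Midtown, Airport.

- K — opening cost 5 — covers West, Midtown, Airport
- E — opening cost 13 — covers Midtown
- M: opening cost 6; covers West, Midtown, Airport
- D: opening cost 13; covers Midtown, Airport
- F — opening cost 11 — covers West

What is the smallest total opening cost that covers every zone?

K alone covers West, Midtown, Airport — every zone.
Total opening cost: 5.
No cover costs less than 5.

5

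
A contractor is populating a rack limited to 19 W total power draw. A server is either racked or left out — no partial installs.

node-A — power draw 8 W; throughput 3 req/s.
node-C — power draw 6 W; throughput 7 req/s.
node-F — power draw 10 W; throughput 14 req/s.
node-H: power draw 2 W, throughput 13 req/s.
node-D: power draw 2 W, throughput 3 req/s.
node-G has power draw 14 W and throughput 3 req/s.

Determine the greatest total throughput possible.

Take node-C, node-F, and node-H: power draw 6 + 10 + 2 = 18 ≤ 19, throughput 7 + 14 + 13 = 34.
No other feasible combination does better.

34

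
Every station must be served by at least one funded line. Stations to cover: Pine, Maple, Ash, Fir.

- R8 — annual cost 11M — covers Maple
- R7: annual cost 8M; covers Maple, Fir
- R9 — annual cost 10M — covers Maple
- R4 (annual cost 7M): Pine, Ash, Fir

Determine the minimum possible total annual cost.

This is a weighted set-cover instance.
Choose R7 and R4: together they cover Pine, Maple, Ash, Fir — every station.
Total annual cost: 8 + 7 = 15.
No cover costs less than 15.

15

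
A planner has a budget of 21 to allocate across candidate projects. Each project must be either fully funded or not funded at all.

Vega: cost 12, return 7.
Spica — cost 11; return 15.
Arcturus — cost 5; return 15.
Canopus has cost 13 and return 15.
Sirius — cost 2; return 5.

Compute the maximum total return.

Treat it as a binary knapsack problem.
Take Spica, Arcturus, and Sirius: cost 11 + 5 + 2 = 18 ≤ 21, return 15 + 15 + 5 = 35.
No feasible combination exceeds this.

35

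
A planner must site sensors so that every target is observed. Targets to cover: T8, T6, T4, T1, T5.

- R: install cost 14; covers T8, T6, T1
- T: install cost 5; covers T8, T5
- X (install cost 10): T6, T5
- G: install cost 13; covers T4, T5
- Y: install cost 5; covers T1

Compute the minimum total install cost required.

27

The greedy cost-per-new-target heuristic would pick T, Y, X, and G for 33, but a cheaper cover exists.
Choose R and G: together they cover T8, T6, T4, T1, T5 — every target.
Total install cost: 14 + 13 = 27.
No cover costs less than 27.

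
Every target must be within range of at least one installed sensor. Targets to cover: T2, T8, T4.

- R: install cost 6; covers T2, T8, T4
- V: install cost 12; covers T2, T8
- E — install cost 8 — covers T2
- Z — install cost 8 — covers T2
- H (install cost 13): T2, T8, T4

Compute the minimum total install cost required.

R alone covers T2, T8, T4 — every target.
Total install cost: 6.
No cover costs less than 6.

6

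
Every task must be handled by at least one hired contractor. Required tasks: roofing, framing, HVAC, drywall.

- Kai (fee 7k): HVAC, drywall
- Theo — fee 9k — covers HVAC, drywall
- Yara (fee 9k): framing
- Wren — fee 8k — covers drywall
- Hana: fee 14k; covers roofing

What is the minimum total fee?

This is an integer covering problem.
Choose Kai, Yara, and Hana: together they cover roofing, framing, HVAC, drywall — every task.
Total fee: 7 + 9 + 14 = 30.
No cover costs less than 30.

30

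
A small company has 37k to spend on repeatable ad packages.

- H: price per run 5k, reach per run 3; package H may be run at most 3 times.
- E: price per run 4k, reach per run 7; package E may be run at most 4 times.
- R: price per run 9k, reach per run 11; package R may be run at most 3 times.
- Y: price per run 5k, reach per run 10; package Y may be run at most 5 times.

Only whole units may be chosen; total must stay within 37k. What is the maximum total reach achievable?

71

4×E and 4×Y: price 36 ≤ 37, reach 4·7 + 4·10 = 68.
3×E and 5×Y: price 37 ≤ 37, reach 3·7 + 5·10 = 71.
Best is 71.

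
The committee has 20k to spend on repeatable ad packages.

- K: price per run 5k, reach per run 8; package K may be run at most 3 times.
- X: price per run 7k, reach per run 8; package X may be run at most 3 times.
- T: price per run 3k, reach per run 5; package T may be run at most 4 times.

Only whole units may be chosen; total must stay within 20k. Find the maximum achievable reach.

T has the best ratio (5/3); taking only T gives at most 4×5 = 20 (stopped by the supply cap of 4).
Mixing does better — 2×K and 3×T: price 19 ≤ 20, reach 2·8 + 3·5 = 31.

31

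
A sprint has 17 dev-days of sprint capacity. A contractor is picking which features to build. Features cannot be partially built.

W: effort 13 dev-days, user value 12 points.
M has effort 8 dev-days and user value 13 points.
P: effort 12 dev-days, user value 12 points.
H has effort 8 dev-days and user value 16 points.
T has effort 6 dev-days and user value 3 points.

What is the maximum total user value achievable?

29

Allowing fractional choices, the relaxed optimum would be about 30.0, but features are indivisible.
H: effort 8 ≤ 17, user value 16.
M + H: effort 8 + 8 = 16 ≤ 17, user value 13 + 16 = 29.
H + T: effort 8 + 6 = 14 ≤ 17, user value 16 + 3 = 19.
Best is M and H with total user value 29.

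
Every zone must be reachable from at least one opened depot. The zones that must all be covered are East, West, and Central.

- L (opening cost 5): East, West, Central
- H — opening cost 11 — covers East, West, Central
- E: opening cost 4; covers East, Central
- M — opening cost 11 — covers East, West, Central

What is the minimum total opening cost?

L alone covers East, West, Central — every zone.
Total opening cost: 5.
No cover costs less than 5.

5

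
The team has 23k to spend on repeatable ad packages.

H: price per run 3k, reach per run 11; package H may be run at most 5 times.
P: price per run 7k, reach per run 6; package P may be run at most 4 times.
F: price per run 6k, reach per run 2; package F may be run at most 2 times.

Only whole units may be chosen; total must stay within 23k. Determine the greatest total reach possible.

H has the best ratio (11/3); taking only H gives at most 5×11 = 55 (stopped by the supply cap of 5).
Mixing does better — 5×H and 1×P: price 22 ≤ 23, reach 5·11 + 1·6 = 61.

61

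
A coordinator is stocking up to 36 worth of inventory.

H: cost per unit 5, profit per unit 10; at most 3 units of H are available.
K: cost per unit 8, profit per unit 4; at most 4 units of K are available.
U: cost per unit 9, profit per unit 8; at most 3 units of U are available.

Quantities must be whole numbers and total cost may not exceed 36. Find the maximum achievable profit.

3×H, 1×K, and 1×U: cost 32 ≤ 36, profit 3·10 + 1·4 + 1·8 = 42.
3×H and 2×U: cost 33 ≤ 36, profit 3·10 + 2·8 = 46.
Best is 46.

46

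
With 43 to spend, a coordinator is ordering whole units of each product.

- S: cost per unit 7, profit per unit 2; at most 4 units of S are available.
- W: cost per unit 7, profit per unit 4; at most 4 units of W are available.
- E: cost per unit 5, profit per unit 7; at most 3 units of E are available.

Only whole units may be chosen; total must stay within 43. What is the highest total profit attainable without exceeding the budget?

Take 4×W and 3×E: cost 43 ≤ 43, profit 4·4 + 3·7 = 37.
E has the best ratio (7/5) and is taken to its limit of 3; remaining capacity is filled optimally with the others.

37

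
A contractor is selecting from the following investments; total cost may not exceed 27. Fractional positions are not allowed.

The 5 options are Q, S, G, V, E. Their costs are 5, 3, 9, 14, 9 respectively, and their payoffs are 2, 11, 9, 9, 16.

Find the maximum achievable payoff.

38

Treat it as a binary knapsack problem.
Q + S + G + E: cost 5 + 3 + 9 + 9 = 26 ≤ 27, payoff 2 + 11 + 9 + 16 = 38.
S + G + E: cost 3 + 9 + 9 = 21 ≤ 27, payoff 11 + 9 + 16 = 36.
Best is Q, S, G, and E with total payoff 38.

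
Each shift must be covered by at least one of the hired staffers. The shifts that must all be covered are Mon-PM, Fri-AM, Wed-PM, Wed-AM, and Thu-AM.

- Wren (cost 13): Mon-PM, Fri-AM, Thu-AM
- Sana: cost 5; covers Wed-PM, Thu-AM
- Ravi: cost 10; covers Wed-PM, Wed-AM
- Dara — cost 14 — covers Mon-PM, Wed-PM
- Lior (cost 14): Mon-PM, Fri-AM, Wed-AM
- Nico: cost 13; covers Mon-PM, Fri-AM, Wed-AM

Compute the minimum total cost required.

18

Choose Sana and Nico: together they cover Mon-PM, Fri-AM, Wed-PM, Wed-AM, Thu-AM — every shift.
Total cost: 5 + 13 = 18.
No cover costs less than 18.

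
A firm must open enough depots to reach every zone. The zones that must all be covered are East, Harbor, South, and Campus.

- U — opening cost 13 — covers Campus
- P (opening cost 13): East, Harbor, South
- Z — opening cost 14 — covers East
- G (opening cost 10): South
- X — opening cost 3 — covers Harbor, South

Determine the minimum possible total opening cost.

26

This is a weighted set-cover instance.
The greedy cost-per-new-zone heuristic would pick X, U, and P for 29, but a cheaper cover exists.
Choose U and P: together they cover East, Harbor, South, Campus — every zone.
Total opening cost: 13 + 13 = 26.
No cover costs less than 26.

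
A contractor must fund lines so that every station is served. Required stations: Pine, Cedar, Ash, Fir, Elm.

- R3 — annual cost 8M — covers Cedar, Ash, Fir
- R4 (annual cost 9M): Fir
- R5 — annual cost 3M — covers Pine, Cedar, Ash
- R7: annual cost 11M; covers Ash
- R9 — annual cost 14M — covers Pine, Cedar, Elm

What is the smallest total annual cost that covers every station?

22

The greedy cost-per-new-station heuristic would pick R5, R3, and R9 for 25, but a cheaper cover exists.
Choose R3 and R9: together they cover Pine, Cedar, Ash, Fir, Elm — every station.
Total annual cost: 8 + 14 = 22.
No cover costs less than 22.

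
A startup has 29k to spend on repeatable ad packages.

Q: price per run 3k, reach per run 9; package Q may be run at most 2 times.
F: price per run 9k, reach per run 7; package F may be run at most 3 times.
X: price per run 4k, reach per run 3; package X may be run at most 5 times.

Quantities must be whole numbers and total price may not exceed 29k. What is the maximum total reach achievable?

35

This is a bounded integer knapsack.
Q has the best ratio (9/3); taking only Q gives at most 2×9 = 18 (stopped by the supply cap of 2).
Mixing does better — 2×Q, 2×F, and 1×X: price 28 ≤ 29, reach 2·9 + 2·7 + 1·3 = 35.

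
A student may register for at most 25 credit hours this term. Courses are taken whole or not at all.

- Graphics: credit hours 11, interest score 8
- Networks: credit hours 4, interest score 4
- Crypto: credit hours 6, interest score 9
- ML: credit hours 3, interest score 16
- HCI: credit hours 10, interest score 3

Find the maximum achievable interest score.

37

This is an integer program with binary decision variables.
Take Graphics, Networks, Crypto, and ML: credit hours 11 + 4 + 6 + 3 = 24 ≤ 25, interest score 8 + 4 + 9 + 16 = 37.
No other feasible combination does better.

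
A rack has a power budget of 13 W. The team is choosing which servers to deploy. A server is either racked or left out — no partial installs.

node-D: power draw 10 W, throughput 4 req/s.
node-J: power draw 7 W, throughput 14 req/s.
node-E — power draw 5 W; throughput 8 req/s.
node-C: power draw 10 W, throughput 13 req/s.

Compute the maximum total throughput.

Allowing fractional choices, the relaxed optimum would be about 23.3, but servers are indivisible.
node-J: power draw 7 ≤ 13, throughput 14.
node-J + node-E: power draw 7 + 5 = 12 ≤ 13, throughput 14 + 8 = 22.
node-C: power draw 10 ≤ 13, throughput 13.
Best is node-J and node-E with total throughput 22.

22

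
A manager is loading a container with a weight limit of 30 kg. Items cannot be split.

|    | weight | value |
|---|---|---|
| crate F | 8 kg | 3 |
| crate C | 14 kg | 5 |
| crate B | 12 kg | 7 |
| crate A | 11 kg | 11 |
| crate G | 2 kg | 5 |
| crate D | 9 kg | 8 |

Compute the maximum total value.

27

Treat it as a binary knapsack problem.
Allowing fractional choices, the relaxed optimum would be about 28.7, but items are indivisible.
crate F + crate A + crate G + crate D: weight 8 + 11 + 2 + 9 = 30 ≤ 30, value 3 + 11 + 5 + 8 = 27.
crate B + crate A + crate G: weight 12 + 11 + 2 = 25 ≤ 30, value 7 + 11 + 5 = 23.
crate A + crate G + crate D: weight 11 + 2 + 9 = 22 ≤ 30, value 11 + 5 + 8 = 24.
Best is crate F, crate A, crate G, and crate D with total value 27.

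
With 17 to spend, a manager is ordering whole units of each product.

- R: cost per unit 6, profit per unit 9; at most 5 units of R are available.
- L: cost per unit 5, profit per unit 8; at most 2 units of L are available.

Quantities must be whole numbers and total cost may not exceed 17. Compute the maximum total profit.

26

This is a bounded integer knapsack.
L has the best ratio (8/5); taking only L gives at most 2×8 = 16 (stopped by the supply cap of 2).
Mixing does better — 2×R and 1×L: cost 17 ≤ 17, profit 2·9 + 1·8 = 26.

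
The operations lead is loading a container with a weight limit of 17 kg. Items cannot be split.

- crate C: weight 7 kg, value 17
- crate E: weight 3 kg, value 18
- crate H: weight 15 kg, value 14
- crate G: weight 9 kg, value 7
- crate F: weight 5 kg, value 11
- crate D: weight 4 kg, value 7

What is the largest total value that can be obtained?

crate C + crate E + crate D: weight 7 + 3 + 4 = 14 ≤ 17, value 17 + 18 + 7 = 42.
crate C + crate E + crate F: weight 7 + 3 + 5 = 15 ≤ 17, value 17 + 18 + 11 = 46.
Best is crate C, crate E, and crate F with total value 46.

46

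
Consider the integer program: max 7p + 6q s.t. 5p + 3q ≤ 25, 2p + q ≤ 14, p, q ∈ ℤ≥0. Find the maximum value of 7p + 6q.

Relaxing integrality, the LP optimum is 50.00 at (p,q) = (0, 8.33), which is not an integer point.
(p,q)=(0,8) is feasible, giving 48.
(p,q)=(0,7) is feasible, giving 42.
No feasible integer point exceeds 48.

48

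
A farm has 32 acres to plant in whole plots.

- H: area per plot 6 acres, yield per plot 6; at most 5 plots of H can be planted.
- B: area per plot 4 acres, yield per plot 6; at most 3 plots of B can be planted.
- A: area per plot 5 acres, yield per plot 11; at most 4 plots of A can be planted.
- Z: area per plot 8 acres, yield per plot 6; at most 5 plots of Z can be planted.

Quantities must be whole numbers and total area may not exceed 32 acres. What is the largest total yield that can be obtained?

A has the best ratio (11/5); taking only A gives at most 4×11 = 44 (stopped by the supply cap of 4).
Mixing does better — 3×B and 4×A: area 32 ≤ 32, yield 3·6 + 4·11 = 62.

62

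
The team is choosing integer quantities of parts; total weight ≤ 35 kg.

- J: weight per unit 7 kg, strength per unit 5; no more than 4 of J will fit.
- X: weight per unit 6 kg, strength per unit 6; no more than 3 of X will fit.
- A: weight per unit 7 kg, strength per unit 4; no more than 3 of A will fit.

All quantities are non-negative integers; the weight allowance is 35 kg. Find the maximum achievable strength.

28

1×J, 3×X, and 1×A: weight 32 ≤ 35, strength 1·5 + 3·6 + 1·4 = 27.
2×J and 3×X: weight 32 ≤ 35, strength 2·5 + 3·6 = 28.
Best is 28.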